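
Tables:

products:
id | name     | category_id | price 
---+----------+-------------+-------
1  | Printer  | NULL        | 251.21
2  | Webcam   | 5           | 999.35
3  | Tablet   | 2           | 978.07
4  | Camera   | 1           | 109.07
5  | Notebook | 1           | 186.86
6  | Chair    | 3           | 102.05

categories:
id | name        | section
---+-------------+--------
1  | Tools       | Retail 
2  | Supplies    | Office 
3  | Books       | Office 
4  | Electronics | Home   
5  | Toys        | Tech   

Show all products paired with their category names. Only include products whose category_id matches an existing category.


INNER JOIN keeps only products rows whose category_id matches an id in categories. Walk through each product:
  - product 1 (Printer): category_id=NULL, no match -> dropped
  - product 2 (Webcam): category_id=5 -> matches Toys
  - product 3 (Tablet): category_id=2 -> matches Supplies
  - product 4 (Camera): category_id=1 -> matches Tools
  - product 5 (Notebook): category_id=1 -> matches Tools
  - product 6 (Chair): category_id=3 -> matches Books
So 1 of 6 rows is dropped.

SQL:
SELECT a.name, b.name AS category
FROM products a
INNER JOIN categories b ON a.category_id = b.id

Result:
name     | category
---------+---------
Webcam   | Toys    
Tablet   | Supplies
Camera   | Tools   
Notebook | Tools   
Chair    | Books   


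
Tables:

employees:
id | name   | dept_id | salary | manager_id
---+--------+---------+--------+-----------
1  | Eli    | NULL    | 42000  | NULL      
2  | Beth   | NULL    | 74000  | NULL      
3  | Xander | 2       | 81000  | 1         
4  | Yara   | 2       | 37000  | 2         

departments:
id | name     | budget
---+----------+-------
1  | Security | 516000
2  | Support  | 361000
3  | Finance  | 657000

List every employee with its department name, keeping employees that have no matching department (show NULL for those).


LEFT JOIN keeps every row from employees (the left table); where dept_id has no match in departments, the department columns become NULL. Walk through each employee:
  - employee 1 (Eli): dept_id=NULL, no match -> kept with NULL
  - employee 2 (Beth): dept_id=NULL, no match -> kept with NULL
  - employee 3 (Xander): dept_id=2 -> matches Support
  - employee 4 (Yara): dept_id=2 -> matches Support
All 4 rows appear; 2 have NULL department.

SQL:
SELECT a.name, b.name AS department
FROM employees a
LEFT JOIN departments b ON a.dept_id = b.id

Result:
name   | department
-------+-----------
Eli    | NULL      
Beth   | NULL      
Xander | Support   
Yara   | Support   


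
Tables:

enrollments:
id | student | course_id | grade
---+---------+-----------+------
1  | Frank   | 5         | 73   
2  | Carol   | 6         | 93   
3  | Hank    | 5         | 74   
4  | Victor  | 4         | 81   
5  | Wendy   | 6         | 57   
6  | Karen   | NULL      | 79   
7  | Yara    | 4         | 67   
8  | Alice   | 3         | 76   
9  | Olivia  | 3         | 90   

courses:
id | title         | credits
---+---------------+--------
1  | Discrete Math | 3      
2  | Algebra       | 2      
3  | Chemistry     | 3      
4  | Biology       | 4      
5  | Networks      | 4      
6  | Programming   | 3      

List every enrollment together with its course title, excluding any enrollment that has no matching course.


INNER JOIN keeps only enrollments rows whose course_id matches an id in courses. Walk through each enrollment:
  - enrollment 1 (Frank): course_id=5 -> matches Networks
  - enrollment 2 (Carol): course_id=6 -> matches Programming
  - enrollment 3 (Hank): course_id=5 -> matches Networks
  - enrollment 4 (Victor): course_id=4 -> matches Biology
  - enrollment 5 (Wendy): course_id=6 -> matches Programming
  - enrollment 6 (Karen): course_id=NULL, no match -> dropped
  - enrollment 7 (Yara): course_id=4 -> matches Biology
  - enrollment 8 (Alice): course_id=3 -> matches Chemistry
  - enrollment 9 (Olivia): course_id=3 -> matches Chemistry
So 1 of 9 rows is dropped.

SQL:
SELECT a.student, b.title AS course
FROM enrollments a
INNER JOIN courses b ON a.course_id = b.id

Result:
student | course     
--------+------------
Frank   | Networks   
Carol   | Programming
Hank    | Networks   
Victor  | Biology    
Wendy   | Programming
Yara    | Biology    
Alice   | Chemistry  
Olivia  | Chemistry  


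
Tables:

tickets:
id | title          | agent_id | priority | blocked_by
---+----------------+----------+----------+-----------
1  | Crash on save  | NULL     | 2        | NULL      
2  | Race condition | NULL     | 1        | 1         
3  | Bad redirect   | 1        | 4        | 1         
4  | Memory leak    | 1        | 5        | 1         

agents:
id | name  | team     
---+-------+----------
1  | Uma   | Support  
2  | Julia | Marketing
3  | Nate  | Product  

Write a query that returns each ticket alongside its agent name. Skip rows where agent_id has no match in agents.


INNER JOIN keeps only tickets rows whose agent_id matches an id in agents. Walk through each ticket:
  - ticket 1 (Crash on save): agent_id=NULL, no match -> dropped
  - ticket 2 (Race condition): agent_id=NULL, no match -> dropped
  - ticket 3 (Bad redirect): agent_id=1 -> matches Uma
  - ticket 4 (Memory leak): agent_id=1 -> matches Uma
So 2 of 4 rows are dropped.

SQL:
SELECT a.title, b.name AS agent
FROM tickets a
INNER JOIN agents b ON a.agent_id = b.id

Result:
title        | agent
-------------+------
Bad redirect | Uma  
Memory leak  | Uma  


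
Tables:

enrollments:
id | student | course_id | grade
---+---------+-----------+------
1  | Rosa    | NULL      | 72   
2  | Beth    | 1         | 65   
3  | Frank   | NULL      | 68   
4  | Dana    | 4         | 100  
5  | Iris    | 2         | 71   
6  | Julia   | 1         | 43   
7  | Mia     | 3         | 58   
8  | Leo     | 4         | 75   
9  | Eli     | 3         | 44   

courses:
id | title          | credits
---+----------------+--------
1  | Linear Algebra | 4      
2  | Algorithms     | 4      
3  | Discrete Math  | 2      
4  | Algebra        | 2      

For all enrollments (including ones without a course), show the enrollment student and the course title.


LEFT JOIN keeps every row from enrollments (the left table); where course_id has no match in courses, the course columns become NULL. Walk through each enrollment:
  - enrollment 1 (Rosa): course_id=NULL, no match -> kept with NULL
  - enrollment 2 (Beth): course_id=1 -> matches Linear Algebra
  - enrollment 3 (Frank): course_id=NULL, no match -> kept with NULL
  - enrollment 4 (Dana): course_id=4 -> matches Algebra
  - enrollment 5 (Iris): course_id=2 -> matches Algorithms
  - enrollment 6 (Julia): course_id=1 -> matches Linear Algebra
  - enrollment 7 (Mia): course_id=3 -> matches Discrete Math
  - enrollment 8 (Leo): course_id=4 -> matches Algebra
  - enrollment 9 (Eli): course_id=3 -> matches Discrete Math
All 9 rows appear; 2 have NULL course.

SQL:
SELECT a.student, b.title AS course
FROM enrollments a
LEFT JOIN courses b ON a.course_id = b.id

Result:
student | course        
--------+---------------
Rosa    | NULL          
Beth    | Linear Algebra
Frank   | NULL          
Dana    | Algebra       
Iris    | Algorithms    
Julia   | Linear Algebra
Mia     | Discrete Math 
Leo     | Algebra       
Eli     | Discrete Math 


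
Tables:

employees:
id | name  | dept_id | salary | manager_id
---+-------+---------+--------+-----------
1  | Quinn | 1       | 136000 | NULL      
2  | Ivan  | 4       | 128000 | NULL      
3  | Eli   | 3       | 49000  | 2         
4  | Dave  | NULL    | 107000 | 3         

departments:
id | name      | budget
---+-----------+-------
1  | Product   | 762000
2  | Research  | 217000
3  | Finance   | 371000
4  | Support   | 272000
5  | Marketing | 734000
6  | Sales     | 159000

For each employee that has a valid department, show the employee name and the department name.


INNER JOIN keeps only employees rows whose dept_id matches an id in departments. Walk through each employee:
  - employee 1 (Quinn): dept_id=1 -> matches Product
  - employee 2 (Ivan): dept_id=4 -> matches Support
  - employee 3 (Eli): dept_id=3 -> matches Finance
  - employee 4 (Dave): dept_id=NULL, no match -> dropped
So 1 of 4 rows is dropped.

SQL:
SELECT a.name, b.name AS department
FROM employees a
INNER JOIN departments b ON a.dept_id = b.id

Result:
name  | department
------+-----------
Quinn | Product   
Ivan  | Support   
Eli   | Finance   


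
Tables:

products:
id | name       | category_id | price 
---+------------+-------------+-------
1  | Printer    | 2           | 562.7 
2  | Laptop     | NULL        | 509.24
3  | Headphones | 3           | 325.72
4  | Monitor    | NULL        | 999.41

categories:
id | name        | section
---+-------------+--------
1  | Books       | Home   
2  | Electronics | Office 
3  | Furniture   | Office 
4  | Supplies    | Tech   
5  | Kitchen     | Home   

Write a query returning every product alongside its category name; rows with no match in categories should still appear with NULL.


LEFT JOIN keeps every row from products (the left table); where category_id has no match in categories, the category columns become NULL. Walk through each product:
  - product 1 (Printer): category_id=2 -> matches Electronics
  - product 2 (Laptop): category_id=NULL, no match -> kept with NULL
  - product 3 (Headphones): category_id=3 -> matches Furniture
  - product 4 (Monitor): category_id=NULL, no match -> kept with NULL
All 4 rows appear; 2 have NULL category.

SQL:
SELECT a.name, b.name AS category
FROM products a
LEFT JOIN categories b ON a.category_id = b.id

Result:
name       | category   
-----------+------------
Printer    | Electronics
Laptop     | NULL       
Headphones | Furniture  
Monitor    | NULL       


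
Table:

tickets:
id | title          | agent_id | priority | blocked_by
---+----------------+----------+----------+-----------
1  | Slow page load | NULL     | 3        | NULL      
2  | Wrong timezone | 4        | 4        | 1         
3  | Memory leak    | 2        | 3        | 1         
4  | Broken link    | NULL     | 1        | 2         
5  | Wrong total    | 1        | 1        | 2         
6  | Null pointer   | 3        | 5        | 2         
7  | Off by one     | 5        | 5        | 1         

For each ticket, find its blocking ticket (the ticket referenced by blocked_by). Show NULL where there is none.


This is a self-join: tickets is joined to a second copy of itself, matching each row's blocked_by to another row's id. Use LEFT JOIN so rows with blocked_by=NULL are kept.
  - ticket 1 (Slow page load): blocked_by=NULL -> NULL
  - ticket 2 (Wrong timezone): blocked_by=1 -> Slow page load
  - ticket 3 (Memory leak): blocked_by=1 -> Slow page load
  - ticket 4 (Broken link): blocked_by=2 -> Wrong timezone
  - ticket 5 (Wrong total): blocked_by=2 -> Wrong timezone
  - ticket 6 (Null pointer): blocked_by=2 -> Wrong timezone
  - ticket 7 (Off by one): blocked_by=1 -> Slow page load

SQL:
SELECT a.title AS item, b.title AS blocked_by
FROM tickets a
LEFT JOIN tickets b ON a.blocked_by = b.id

Result:
item           | blocked_by    
---------------+---------------
Slow page load | NULL          
Wrong timezone | Slow page load
Memory leak    | Slow page load
Broken link    | Wrong timezone
Wrong total    | Wrong timezone
Null pointer   | Wrong timezone
Off by one     | Slow page load


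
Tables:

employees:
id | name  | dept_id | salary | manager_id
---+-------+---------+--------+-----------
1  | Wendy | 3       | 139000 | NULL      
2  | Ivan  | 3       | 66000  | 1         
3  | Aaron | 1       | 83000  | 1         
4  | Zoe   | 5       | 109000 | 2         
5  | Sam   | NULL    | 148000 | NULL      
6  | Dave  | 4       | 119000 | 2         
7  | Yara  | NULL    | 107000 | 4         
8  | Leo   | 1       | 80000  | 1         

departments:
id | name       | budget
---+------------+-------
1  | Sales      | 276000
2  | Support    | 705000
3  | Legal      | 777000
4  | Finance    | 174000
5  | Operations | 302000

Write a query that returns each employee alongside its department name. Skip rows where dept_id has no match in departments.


INNER JOIN keeps only employees rows whose dept_id matches an id in departments. Walk through each employee:
  - employee 1 (Wendy): dept_id=3 -> matches Legal
  - employee 2 (Ivan): dept_id=3 -> matches Legal
  - employee 3 (Aaron): dept_id=1 -> matches Sales
  - employee 4 (Zoe): dept_id=5 -> matches Operations
  - employee 5 (Sam): dept_id=NULL, no match -> dropped
  - employee 6 (Dave): dept_id=4 -> matches Finance
  - employee 7 (Yara): dept_id=NULL, no match -> dropped
  - employee 8 (Leo): dept_id=1 -> matches Sales
So 2 of 8 rows are dropped.

SQL:
SELECT a.name, b.name AS department
FROM employees a
INNER JOIN departments b ON a.dept_id = b.id

Result:
name  | department
------+-----------
Wendy | Legal     
Ivan  | Legal     
Aaron | Sales     
Zoe   | Operations
Dave  | Finance   
Leo   | Sales     


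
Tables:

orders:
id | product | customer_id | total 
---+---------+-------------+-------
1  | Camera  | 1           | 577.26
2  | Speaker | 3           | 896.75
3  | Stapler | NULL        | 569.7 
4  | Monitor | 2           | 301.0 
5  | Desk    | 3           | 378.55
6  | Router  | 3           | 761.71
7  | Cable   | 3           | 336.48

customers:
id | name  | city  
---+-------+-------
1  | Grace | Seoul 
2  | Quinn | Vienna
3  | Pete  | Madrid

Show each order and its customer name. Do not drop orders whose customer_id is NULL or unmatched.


LEFT JOIN keeps every row from orders (the left table); where customer_id has no match in customers, the customer columns become NULL. Walk through each order:
  - order 1 (Camera): customer_id=1 -> matches Grace
  - order 2 (Speaker): customer_id=3 -> matches Pete
  - order 3 (Stapler): customer_id=NULL, no match -> kept with NULL
  - order 4 (Monitor): customer_id=2 -> matches Quinn
  - order 5 (Desk): customer_id=3 -> matches Pete
  - order 6 (Router): customer_id=3 -> matches Pete
  - order 7 (Cable): customer_id=3 -> matches Pete
All 7 rows appear; 1 has NULL customer.

SQL:
SELECT a.product, b.name AS customer
FROM orders a
LEFT JOIN customers b ON a.customer_id = b.id

Result:
product | customer
--------+---------
Camera  | Grace   
Speaker | Pete    
Stapler | NULL    
Monitor | Quinn   
Desk    | Pete    
Router  | Pete    
Cable   | Pete    


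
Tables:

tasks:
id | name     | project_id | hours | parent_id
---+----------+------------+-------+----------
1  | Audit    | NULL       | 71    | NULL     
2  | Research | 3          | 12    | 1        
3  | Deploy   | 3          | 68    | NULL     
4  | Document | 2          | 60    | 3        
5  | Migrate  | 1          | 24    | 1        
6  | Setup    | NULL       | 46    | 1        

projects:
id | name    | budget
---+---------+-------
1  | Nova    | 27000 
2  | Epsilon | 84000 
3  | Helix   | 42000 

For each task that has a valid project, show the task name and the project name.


INNER JOIN keeps only tasks rows whose project_id matches an id in projects. Walk through each task:
  - task 1 (Audit): project_id=NULL, no match -> dropped
  - task 2 (Research): project_id=3 -> matches Helix
  - task 3 (Deploy): project_id=3 -> matches Helix
  - task 4 (Document): project_id=2 -> matches Epsilon
  - task 5 (Migrate): project_id=1 -> matches Nova
  - task 6 (Setup): project_id=NULL, no match -> dropped
So 2 of 6 rows are dropped.

SQL:
SELECT a.name, b.name AS project
FROM tasks a
INNER JOIN projects b ON a.project_id = b.id

Result:
name     | project
---------+--------
Research | Helix  
Deploy   | Helix  
Document | Epsilon
Migrate  | Nova   


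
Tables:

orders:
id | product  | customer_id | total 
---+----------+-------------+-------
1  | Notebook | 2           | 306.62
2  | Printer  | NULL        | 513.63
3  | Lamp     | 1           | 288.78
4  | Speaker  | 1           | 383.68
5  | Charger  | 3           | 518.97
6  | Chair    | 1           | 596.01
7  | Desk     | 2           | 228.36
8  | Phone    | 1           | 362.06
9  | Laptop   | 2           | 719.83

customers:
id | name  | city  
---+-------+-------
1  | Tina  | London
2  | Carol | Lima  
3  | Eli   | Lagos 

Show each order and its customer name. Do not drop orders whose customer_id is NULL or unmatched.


LEFT JOIN keeps every row from orders (the left table); where customer_id has no match in customers, the customer columns become NULL. Walk through each order:
  - order 1 (Notebook): customer_id=2 -> matches Carol
  - order 2 (Printer): customer_id=NULL, no match -> kept with NULL
  - order 3 (Lamp): customer_id=1 -> matches Tina
  - order 4 (Speaker): customer_id=1 -> matches Tina
  - order 5 (Charger): customer_id=3 -> matches Eli
  - order 6 (Chair): customer_id=1 -> matches Tina
  - order 7 (Desk): customer_id=2 -> matches Carol
  - order 8 (Phone): customer_id=1 -> matches Tina
  - order 9 (Laptop): customer_id=2 -> matches Carol
All 9 rows appear; 1 has NULL customer.

SQL:
SELECT a.product, b.name AS customer
FROM orders a
LEFT JOIN customers b ON a.customer_id = b.id

Result:
product  | customer
---------+---------
Notebook | Carol   
Printer  | NULL    
Lamp     | Tina    
Speaker  | Tina    
Charger  | Eli     
Chair    | Tina    
Desk     | Carol   
Phone    | Tina    
Laptop   | Carol   


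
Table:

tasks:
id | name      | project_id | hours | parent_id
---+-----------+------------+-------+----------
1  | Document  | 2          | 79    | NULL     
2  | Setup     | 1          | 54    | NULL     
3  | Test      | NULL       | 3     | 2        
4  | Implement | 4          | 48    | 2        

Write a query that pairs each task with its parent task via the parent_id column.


This is a self-join: tasks is joined to a second copy of itself, matching each row's parent_id to another row's id. Use LEFT JOIN so rows with parent_id=NULL are kept.
  - task 1 (Document): parent_id=NULL -> NULL
  - task 2 (Setup): parent_id=NULL -> NULL
  - task 3 (Test): parent_id=2 -> Setup
  - task 4 (Implement): parent_id=2 -> Setup

SQL:
SELECT a.name AS item, b.name AS parent
FROM tasks a
LEFT JOIN tasks b ON a.parent_id = b.id

Result:
item      | parent
----------+-------
Document  | NULL  
Setup     | NULL  
Test      | Setup 
Implement | Setup 


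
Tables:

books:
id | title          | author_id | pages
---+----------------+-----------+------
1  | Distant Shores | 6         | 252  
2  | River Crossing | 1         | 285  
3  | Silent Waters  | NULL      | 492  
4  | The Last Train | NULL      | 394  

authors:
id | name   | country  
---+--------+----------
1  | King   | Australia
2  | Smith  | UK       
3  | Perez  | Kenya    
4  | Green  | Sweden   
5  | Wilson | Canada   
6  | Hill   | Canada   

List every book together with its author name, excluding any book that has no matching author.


INNER JOIN keeps only books rows whose author_id matches an id in authors. Walk through each book:
  - book 1 (Distant Shores): author_id=6 -> matches Hill
  - book 2 (River Crossing): author_id=1 -> matches King
  - book 3 (Silent Waters): author_id=NULL, no match -> dropped
  - book 4 (The Last Train): author_id=NULL, no match -> dropped
So 2 of 4 rows are dropped.

SQL:
SELECT a.title, b.name AS author
FROM books a
INNER JOIN authors b ON a.author_id = b.id

Result:
title          | author
---------------+-------
Distant Shores | Hill  
River Crossing | King  


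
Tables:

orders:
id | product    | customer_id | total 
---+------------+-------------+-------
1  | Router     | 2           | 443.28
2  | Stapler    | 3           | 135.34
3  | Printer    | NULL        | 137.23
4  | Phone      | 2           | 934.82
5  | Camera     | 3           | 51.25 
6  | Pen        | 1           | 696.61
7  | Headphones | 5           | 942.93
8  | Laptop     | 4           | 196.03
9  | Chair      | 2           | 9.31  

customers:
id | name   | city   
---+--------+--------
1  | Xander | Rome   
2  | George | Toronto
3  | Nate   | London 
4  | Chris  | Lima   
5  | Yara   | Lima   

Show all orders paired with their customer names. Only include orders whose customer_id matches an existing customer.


INNER JOIN keeps only orders rows whose customer_id matches an id in customers. Walk through each order:
  - order 1 (Router): customer_id=2 -> matches George
  - order 2 (Stapler): customer_id=3 -> matches Nate
  - order 3 (Printer): customer_id=NULL, no match -> dropped
  - order 4 (Phone): customer_id=2 -> matches George
  - order 5 (Camera): customer_id=3 -> matches Nate
  - order 6 (Pen): customer_id=1 -> matches Xander
  - order 7 (Headphones): customer_id=5 -> matches Yara
  - order 8 (Laptop): customer_id=4 -> matches Chris
  - order 9 (Chair): customer_id=2 -> matches George
So 1 of 9 rows is dropped.

SQL:
SELECT a.product, b.name AS customer
FROM orders a
INNER JOIN customers b ON a.customer_id = b.id

Result:
product    | customer
-----------+---------
Router     | George  
Stapler    | Nate    
Phone      | George  
Camera     | Nate    
Pen        | Xander  
Headphones | Yara    
Laptop     | Chris   
Chair      | George  


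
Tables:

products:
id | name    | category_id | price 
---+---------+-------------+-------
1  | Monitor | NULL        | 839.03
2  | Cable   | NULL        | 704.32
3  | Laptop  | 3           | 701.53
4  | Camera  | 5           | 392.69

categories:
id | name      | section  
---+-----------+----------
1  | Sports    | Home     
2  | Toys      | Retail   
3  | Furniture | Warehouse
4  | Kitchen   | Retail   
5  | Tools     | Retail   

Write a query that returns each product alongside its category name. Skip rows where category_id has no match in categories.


INNER JOIN keeps only products rows whose category_id matches an id in categories. Walk through each product:
  - product 1 (Monitor): category_id=NULL, no match -> dropped
  - product 2 (Cable): category_id=NULL, no match -> dropped
  - product 3 (Laptop): category_id=3 -> matches Furniture
  - product 4 (Camera): category_id=5 -> matches Tools
So 2 of 4 rows are dropped.

SQL:
SELECT a.name, b.name AS category
FROM products a
INNER JOIN categories b ON a.category_id = b.id

Result:
name   | category 
-------+----------
Laptop | Furniture
Camera | Tools    


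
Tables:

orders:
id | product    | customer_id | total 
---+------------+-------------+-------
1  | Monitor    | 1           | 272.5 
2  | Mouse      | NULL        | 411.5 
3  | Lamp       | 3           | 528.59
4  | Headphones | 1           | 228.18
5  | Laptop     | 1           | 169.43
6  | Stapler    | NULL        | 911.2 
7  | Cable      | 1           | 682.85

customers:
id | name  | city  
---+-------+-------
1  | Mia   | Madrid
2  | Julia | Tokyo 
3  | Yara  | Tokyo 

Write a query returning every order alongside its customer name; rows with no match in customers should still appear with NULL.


LEFT JOIN keeps every row from orders (the left table); where customer_id has no match in customers, the customer columns become NULL. Walk through each order:
  - order 1 (Monitor): customer_id=1 -> matches Mia
  - order 2 (Mouse): customer_id=NULL, no match -> kept with NULL
  - order 3 (Lamp): customer_id=3 -> matches Yara
  - order 4 (Headphones): customer_id=1 -> matches Mia
  - order 5 (Laptop): customer_id=1 -> matches Mia
  - order 6 (Stapler): customer_id=NULL, no match -> kept with NULL
  - order 7 (Cable): customer_id=1 -> matches Mia
All 7 rows appear; 2 have NULL customer.

SQL:
SELECT a.product, b.name AS customer
FROM orders a
LEFT JOIN customers b ON a.customer_id = b.id

Result:
product    | customer
-----------+---------
Monitor    | Mia     
Mouse      | NULL    
Lamp       | Yara    
Headphones | Mia     
Laptop     | Mia     
Stapler    | NULL    
Cable      | Mia     


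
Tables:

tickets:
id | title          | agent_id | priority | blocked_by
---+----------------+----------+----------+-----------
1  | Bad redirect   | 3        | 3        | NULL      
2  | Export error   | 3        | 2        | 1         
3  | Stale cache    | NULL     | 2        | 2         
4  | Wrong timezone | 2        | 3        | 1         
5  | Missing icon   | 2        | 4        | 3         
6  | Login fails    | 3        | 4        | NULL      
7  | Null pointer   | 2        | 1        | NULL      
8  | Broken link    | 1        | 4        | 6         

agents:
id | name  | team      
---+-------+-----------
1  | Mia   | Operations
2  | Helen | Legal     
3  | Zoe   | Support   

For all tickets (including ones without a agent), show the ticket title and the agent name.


LEFT JOIN keeps every row from tickets (the left table); where agent_id has no match in agents, the agent columns become NULL. Walk through each ticket:
  - ticket 1 (Bad redirect): agent_id=3 -> matches Zoe
  - ticket 2 (Export error): agent_id=3 -> matches Zoe
  - ticket 3 (Stale cache): agent_id=NULL, no match -> kept with NULL
  - ticket 4 (Wrong timezone): agent_id=2 -> matches Helen
  - ticket 5 (Missing icon): agent_id=2 -> matches Helen
  - ticket 6 (Login fails): agent_id=3 -> matches Zoe
  - ticket 7 (Null pointer): agent_id=2 -> matches Helen
  - ticket 8 (Broken link): agent_id=1 -> matches Mia
All 8 rows appear; 1 has NULL agent.

SQL:
SELECT a.title, b.name AS agent
FROM tickets a
LEFT JOIN agents b ON a.agent_id = b.id

Result:
title          | agent
---------------+------
Bad redirect   | Zoe  
Export error   | Zoe  
Stale cache    | NULL 
Wrong timezone | Helen
Missing icon   | Helen
Login fails    | Zoe  
Null pointer   | Helen
Broken link    | Mia  


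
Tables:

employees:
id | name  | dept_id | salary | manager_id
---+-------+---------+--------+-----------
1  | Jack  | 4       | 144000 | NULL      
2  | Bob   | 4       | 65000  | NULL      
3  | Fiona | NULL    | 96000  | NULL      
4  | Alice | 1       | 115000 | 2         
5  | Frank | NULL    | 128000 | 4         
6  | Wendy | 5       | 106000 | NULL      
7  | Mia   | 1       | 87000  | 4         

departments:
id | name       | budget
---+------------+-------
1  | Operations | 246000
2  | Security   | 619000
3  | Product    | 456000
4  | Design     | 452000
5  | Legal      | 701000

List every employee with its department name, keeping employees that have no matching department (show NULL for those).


LEFT JOIN keeps every row from employees (the left table); where dept_id has no match in departments, the department columns become NULL. Walk through each employee:
  - employee 1 (Jack): dept_id=4 -> matches Design
  - employee 2 (Bob): dept_id=4 -> matches Design
  - employee 3 (Fiona): dept_id=NULL, no match -> kept with NULL
  - employee 4 (Alice): dept_id=1 -> matches Operations
  - employee 5 (Frank): dept_id=NULL, no match -> kept with NULL
  - employee 6 (Wendy): dept_id=5 -> matches Legal
  - employee 7 (Mia): dept_id=1 -> matches Operations
All 7 rows appear; 2 have NULL department.

SQL:
SELECT a.name, b.name AS department
FROM employees a
LEFT JOIN departments b ON a.dept_id = b.id

Result:
name  | department
------+-----------
Jack  | Design    
Bob   | Design    
Fiona | NULL      
Alice | Operations
Frank | NULL      
Wendy | Legal     
Mia   | Operations


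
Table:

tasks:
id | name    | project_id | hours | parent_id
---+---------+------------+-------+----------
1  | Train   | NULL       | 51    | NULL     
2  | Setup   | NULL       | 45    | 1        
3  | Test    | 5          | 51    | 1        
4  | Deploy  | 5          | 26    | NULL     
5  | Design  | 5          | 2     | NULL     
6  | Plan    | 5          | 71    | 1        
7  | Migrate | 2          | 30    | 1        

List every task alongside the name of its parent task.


This is a self-join: tasks is joined to a second copy of itself, matching each row's parent_id to another row's id. Use LEFT JOIN so rows with parent_id=NULL are kept.
  - task 1 (Train): parent_id=NULL -> NULL
  - task 2 (Setup): parent_id=1 -> Train
  - task 3 (Test): parent_id=1 -> Train
  - task 4 (Deploy): parent_id=NULL -> NULL
  - task 5 (Design): parent_id=NULL -> NULL
  - task 6 (Plan): parent_id=1 -> Train
  - task 7 (Migrate): parent_id=1 -> Train

SQL:
SELECT a.name AS item, b.name AS parent
FROM tasks a
LEFT JOIN tasks b ON a.parent_id = b.id

Result:
item    | parent
--------+-------
Train   | NULL  
Setup   | Train 
Test    | Train 
Deploy  | NULL  
Design  | NULL  
Plan    | Train 
Migrate | Train 


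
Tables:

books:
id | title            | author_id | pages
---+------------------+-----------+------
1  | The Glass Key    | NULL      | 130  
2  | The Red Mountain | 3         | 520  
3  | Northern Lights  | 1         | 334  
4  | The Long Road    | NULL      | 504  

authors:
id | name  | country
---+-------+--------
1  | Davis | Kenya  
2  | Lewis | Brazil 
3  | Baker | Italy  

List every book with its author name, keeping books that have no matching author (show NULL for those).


LEFT JOIN keeps every row from books (the left table); where author_id has no match in authors, the author columns become NULL. Walk through each book:
  - book 1 (The Glass Key): author_id=NULL, no match -> kept with NULL
  - book 2 (The Red Mountain): author_id=3 -> matches Baker
  - book 3 (Northern Lights): author_id=1 -> matches Davis
  - book 4 (The Long Road): author_id=NULL, no match -> kept with NULL
All 4 rows appear; 2 have NULL author.

SQL:
SELECT a.title, b.name AS author
FROM books a
LEFT JOIN authors b ON a.author_id = b.id

Result:
title            | author
-----------------+-------
The Glass Key    | NULL  
The Red Mountain | Baker 
Northern Lights  | Davis 
The Long Road    | NULL  


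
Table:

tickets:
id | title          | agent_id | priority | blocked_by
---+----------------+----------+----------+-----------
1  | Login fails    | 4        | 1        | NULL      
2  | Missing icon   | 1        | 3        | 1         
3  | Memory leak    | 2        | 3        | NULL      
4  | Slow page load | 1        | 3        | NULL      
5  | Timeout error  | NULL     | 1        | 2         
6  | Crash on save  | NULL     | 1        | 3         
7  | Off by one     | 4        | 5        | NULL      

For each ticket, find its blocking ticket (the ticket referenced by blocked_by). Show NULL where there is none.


This is a self-join: tickets is joined to a second copy of itself, matching each row's blocked_by to another row's id. Use LEFT JOIN so rows with blocked_by=NULL are kept.
  - ticket 1 (Login fails): blocked_by=NULL -> NULL
  - ticket 2 (Missing icon): blocked_by=1 -> Login fails
  - ticket 3 (Memory leak): blocked_by=NULL -> NULL
  - ticket 4 (Slow page load): blocked_by=NULL -> NULL
  - ticket 5 (Timeout error): blocked_by=2 -> Missing icon
  - ticket 6 (Crash on save): blocked_by=3 -> Memory leak
  - ticket 7 (Off by one): blocked_by=NULL -> NULL

SQL:
SELECT a.title AS item, b.title AS blocked_by
FROM tickets a
LEFT JOIN tickets b ON a.blocked_by = b.id

Result:
item           | blocked_by  
---------------+-------------
Login fails    | NULL        
Missing icon   | Login fails 
Memory leak    | NULL        
Slow page load | NULL        
Timeout error  | Missing icon
Crash on save  | Memory leak 
Off by one     | NULL        


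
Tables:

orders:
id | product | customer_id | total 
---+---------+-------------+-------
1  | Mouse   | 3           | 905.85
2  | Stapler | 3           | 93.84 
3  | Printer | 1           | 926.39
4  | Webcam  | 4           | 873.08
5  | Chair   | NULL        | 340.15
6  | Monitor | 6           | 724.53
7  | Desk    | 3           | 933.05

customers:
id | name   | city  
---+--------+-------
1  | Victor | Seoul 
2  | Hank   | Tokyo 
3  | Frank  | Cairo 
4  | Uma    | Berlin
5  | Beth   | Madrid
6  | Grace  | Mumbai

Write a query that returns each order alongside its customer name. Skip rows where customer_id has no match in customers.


INNER JOIN keeps only orders rows whose customer_id matches an id in customers. Walk through each order:
  - order 1 (Mouse): customer_id=3 -> matches Frank
  - order 2 (Stapler): customer_id=3 -> matches Frank
  - order 3 (Printer): customer_id=1 -> matches Victor
  - order 4 (Webcam): customer_id=4 -> matches Uma
  - order 5 (Chair): customer_id=NULL, no match -> dropped
  - order 6 (Monitor): customer_id=6 -> matches Grace
  - order 7 (Desk): customer_id=3 -> matches Frank
So 1 of 7 rows is dropped.

SQL:
SELECT a.product, b.name AS customer
FROM orders a
INNER JOIN customers b ON a.customer_id = b.id

Result:
product | customer
--------+---------
Mouse   | Frank   
Stapler | Frank   
Printer | Victor  
Webcam  | Uma     
Monitor | Grace   
Desk    | Frank   


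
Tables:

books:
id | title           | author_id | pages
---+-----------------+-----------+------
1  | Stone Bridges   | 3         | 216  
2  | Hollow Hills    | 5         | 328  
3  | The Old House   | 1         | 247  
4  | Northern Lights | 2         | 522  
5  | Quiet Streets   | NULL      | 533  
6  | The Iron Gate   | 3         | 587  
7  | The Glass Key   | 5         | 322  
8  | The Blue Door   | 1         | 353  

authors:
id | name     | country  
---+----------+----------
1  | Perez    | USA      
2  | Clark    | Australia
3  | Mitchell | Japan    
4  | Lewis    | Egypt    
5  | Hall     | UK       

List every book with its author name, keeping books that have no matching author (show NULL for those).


LEFT JOIN keeps every row from books (the left table); where author_id has no match in authors, the author columns become NULL. Walk through each book:
  - book 1 (Stone Bridges): author_id=3 -> matches Mitchell
  - book 2 (Hollow Hills): author_id=5 -> matches Hall
  - book 3 (The Old House): author_id=1 -> matches Perez
  - book 4 (Northern Lights): author_id=2 -> matches Clark
  - book 5 (Quiet Streets): author_id=NULL, no match -> kept with NULL
  - book 6 (The Iron Gate): author_id=3 -> matches Mitchell
  - book 7 (The Glass Key): author_id=5 -> matches Hall
  - book 8 (The Blue Door): author_id=1 -> matches Perez
All 8 rows appear; 1 has NULL author.

SQL:
SELECT a.title, b.name AS author
FROM books a
LEFT JOIN authors b ON a.author_id = b.id

Result:
title           | author  
----------------+---------
Stone Bridges   | Mitchell
Hollow Hills    | Hall    
The Old House   | Perez   
Northern Lights | Clark   
Quiet Streets   | NULL    
The Iron Gate   | Mitchell
The Glass Key   | Hall    
The Blue Door   | Perez   


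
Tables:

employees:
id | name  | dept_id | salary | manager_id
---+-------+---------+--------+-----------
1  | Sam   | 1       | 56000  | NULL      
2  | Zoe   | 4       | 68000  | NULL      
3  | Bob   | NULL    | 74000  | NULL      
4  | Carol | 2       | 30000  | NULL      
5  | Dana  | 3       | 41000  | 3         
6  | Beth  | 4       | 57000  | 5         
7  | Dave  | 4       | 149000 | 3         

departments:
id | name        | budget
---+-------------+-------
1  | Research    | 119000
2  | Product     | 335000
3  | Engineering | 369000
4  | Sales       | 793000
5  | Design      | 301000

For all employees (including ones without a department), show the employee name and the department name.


LEFT JOIN keeps every row from employees (the left table); where dept_id has no match in departments, the department columns become NULL. Walk through each employee:
  - employee 1 (Sam): dept_id=1 -> matches Research
  - employee 2 (Zoe): dept_id=4 -> matches Sales
  - employee 3 (Bob): dept_id=NULL, no match -> kept with NULL
  - employee 4 (Carol): dept_id=2 -> matches Product
  - employee 5 (Dana): dept_id=3 -> matches Engineering
  - employee 6 (Beth): dept_id=4 -> matches Sales
  - employee 7 (Dave): dept_id=4 -> matches Sales
All 7 rows appear; 1 has NULL department.

SQL:
SELECT a.name, b.name AS department
FROM employees a
LEFT JOIN departments b ON a.dept_id = b.id

Result:
name  | department 
------+------------
Sam   | Research   
Zoe   | Sales      
Bob   | NULL       
Carol | Product    
Dana  | Engineering
Beth  | Sales      
Dave  | Sales      


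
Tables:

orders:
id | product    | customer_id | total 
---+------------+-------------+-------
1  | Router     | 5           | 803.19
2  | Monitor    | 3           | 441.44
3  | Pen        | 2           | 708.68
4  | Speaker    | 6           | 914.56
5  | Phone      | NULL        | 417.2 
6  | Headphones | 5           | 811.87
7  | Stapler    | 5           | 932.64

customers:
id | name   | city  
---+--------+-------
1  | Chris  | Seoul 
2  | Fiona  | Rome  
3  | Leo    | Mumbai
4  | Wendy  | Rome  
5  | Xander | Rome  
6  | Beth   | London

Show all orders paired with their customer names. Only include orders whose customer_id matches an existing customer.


INNER JOIN keeps only orders rows whose customer_id matches an id in customers. Walk through each order:
  - order 1 (Router): customer_id=5 -> matches Xander
  - order 2 (Monitor): customer_id=3 -> matches Leo
  - order 3 (Pen): customer_id=2 -> matches Fiona
  - order 4 (Speaker): customer_id=6 -> matches Beth
  - order 5 (Phone): customer_id=NULL, no match -> dropped
  - order 6 (Headphones): customer_id=5 -> matches Xander
  - order 7 (Stapler): customer_id=5 -> matches Xander
So 1 of 7 rows is dropped.

SQL:
SELECT a.product, b.name AS customer
FROM orders a
INNER JOIN customers b ON a.customer_id = b.id

Result:
product    | customer
-----------+---------
Router     | Xander  
Monitor    | Leo     
Pen        | Fiona   
Speaker    | Beth    
Headphones | Xander  
Stapler    | Xander  


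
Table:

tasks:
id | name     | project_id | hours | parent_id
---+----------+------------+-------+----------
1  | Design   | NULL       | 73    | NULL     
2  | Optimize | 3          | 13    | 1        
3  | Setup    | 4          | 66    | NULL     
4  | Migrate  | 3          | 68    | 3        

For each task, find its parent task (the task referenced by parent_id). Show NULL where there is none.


This is a self-join: tasks is joined to a second copy of itself, matching each row's parent_id to another row's id. Use LEFT JOIN so rows with parent_id=NULL are kept.
  - task 1 (Design): parent_id=NULL -> NULL
  - task 2 (Optimize): parent_id=1 -> Design
  - task 3 (Setup): parent_id=NULL -> NULL
  - task 4 (Migrate): parent_id=3 -> Setup

SQL:
SELECT a.name AS item, b.name AS parent
FROM tasks a
LEFT JOIN tasks b ON a.parent_id = b.id

Result:
item     | parent
---------+-------
Design   | NULL  
Optimize | Design
Setup    | NULL  
Migrate  | Setup 


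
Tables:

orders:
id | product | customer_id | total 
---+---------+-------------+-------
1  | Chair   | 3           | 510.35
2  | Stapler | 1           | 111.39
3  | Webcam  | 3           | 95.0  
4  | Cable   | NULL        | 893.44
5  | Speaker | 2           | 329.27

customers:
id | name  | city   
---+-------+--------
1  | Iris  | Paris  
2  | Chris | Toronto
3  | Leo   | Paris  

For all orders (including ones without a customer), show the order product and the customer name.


LEFT JOIN keeps every row from orders (the left table); where customer_id has no match in customers, the customer columns become NULL. Walk through each order:
  - order 1 (Chair): customer_id=3 -> matches Leo
  - order 2 (Stapler): customer_id=1 -> matches Iris
  - order 3 (Webcam): customer_id=3 -> matches Leo
  - order 4 (Cable): customer_id=NULL, no match -> kept with NULL
  - order 5 (Speaker): customer_id=2 -> matches Chris
All 5 rows appear; 1 has NULL customer.

SQL:
SELECT a.product, b.name AS customer
FROM orders a
LEFT JOIN customers b ON a.customer_id = b.id

Result:
product | customer
--------+---------
Chair   | Leo     
Stapler | Iris    
Webcam  | Leo     
Cable   | NULL    
Speaker | Chris   


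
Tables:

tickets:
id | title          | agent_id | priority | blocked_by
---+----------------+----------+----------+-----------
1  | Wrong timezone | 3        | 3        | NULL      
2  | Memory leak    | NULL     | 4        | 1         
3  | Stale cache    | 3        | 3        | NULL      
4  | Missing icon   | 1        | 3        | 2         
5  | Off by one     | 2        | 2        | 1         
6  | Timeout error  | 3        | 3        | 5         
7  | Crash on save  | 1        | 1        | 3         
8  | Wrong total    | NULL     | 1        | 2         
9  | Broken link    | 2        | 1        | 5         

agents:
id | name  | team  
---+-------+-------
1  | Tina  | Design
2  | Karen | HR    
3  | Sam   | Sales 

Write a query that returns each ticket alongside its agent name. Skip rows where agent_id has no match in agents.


INNER JOIN keeps only tickets rows whose agent_id matches an id in agents. Walk through each ticket:
  - ticket 1 (Wrong timezone): agent_id=3 -> matches Sam
  - ticket 2 (Memory leak): agent_id=NULL, no match -> dropped
  - ticket 3 (Stale cache): agent_id=3 -> matches Sam
  - ticket 4 (Missing icon): agent_id=1 -> matches Tina
  - ticket 5 (Off by one): agent_id=2 -> matches Karen
  - ticket 6 (Timeout error): agent_id=3 -> matches Sam
  - ticket 7 (Crash on save): agent_id=1 -> matches Tina
  - ticket 8 (Wrong total): agent_id=NULL, no match -> dropped
  - ticket 9 (Broken link): agent_id=2 -> matches Karen
So 2 of 9 rows are dropped.

SQL:
SELECT a.title, b.name AS agent
FROM tickets a
INNER JOIN agents b ON a.agent_id = b.id

Result:
title          | agent
---------------+------
Wrong timezone | Sam  
Stale cache    | Sam  
Missing icon   | Tina 
Off by one     | Karen
Timeout error  | Sam  
Crash on save  | Tina 
Broken link    | Karen
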